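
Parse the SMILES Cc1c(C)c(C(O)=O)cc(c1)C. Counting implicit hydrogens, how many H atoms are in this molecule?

Walk through each heavy atom and fill implicit hydrogens from standard valence (C 4, N 3, O 2, S 2, halogen 1); for lowercase aromatic atoms, an aromatic c carries 1 H when it has two neighbours and 0 H with three, and aromatic n carries 0 H:
  atom 1: C, bond orders sum to 1 (valence 4) → 3 H
  atom 2: aromatic c, 3 neighbours → 0 H
  atom 3: aromatic c, 3 neighbours → 0 H
  atom 4: C, bond orders sum to 1 (valence 4) → 3 H
  atom 5: aromatic c, 3 neighbours → 0 H
  atom 6: C, bond orders sum to 4 (valence 4) → 0 H
  atom 7: O, bond orders sum to 1 (valence 2) → 1 H
  atom 8: O, bond orders sum to 2 (valence 2) → 0 H
  atom 9: aromatic c, 2 neighbours → 1 H
  atom 10: aromatic c, 3 neighbours → 0 H
  atom 11: aromatic c, 2 neighbours → 1 H
  atom 12: C, bond orders sum to 1 (valence 4) → 3 H
Total hydrogens: 12.

12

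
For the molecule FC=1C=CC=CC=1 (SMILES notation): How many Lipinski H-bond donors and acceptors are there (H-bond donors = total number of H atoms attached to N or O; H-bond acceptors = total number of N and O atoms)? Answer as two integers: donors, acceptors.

0, 0

Donors: find every N or O and count the H atoms it carries.
  (no N or O atoms present)
Lipinski HBD = 0.
Acceptors: N atoms = 0, O atoms = 0 → HBA = 0.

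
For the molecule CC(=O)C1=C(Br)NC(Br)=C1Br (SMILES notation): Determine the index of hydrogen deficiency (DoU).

4

Degree of unsaturation = (number of rings) + (number of π bonds).
Ring closures in the SMILES: 1.
π bonds: 3 double bonds (each 1 DoU) → 3 DoU from unsaturation.
Total DoU = 1 + 3 = 4.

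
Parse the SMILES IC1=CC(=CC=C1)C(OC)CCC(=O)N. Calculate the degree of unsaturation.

5

Degree of unsaturation = (number of rings) + (number of π bonds).
Ring closures in the SMILES: 1.
π bonds: 4 double bonds (each 1 DoU) → 4 DoU from unsaturation.
Total DoU = 1 + 4 = 5.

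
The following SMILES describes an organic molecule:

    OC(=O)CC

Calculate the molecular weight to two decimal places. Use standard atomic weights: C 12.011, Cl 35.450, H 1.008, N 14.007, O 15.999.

74.08 g/mol

First, the molecular formula is C3H6O2 (counting implicit H from valence).
  C: 3 × 12.011 = 36.033
  H: 6 × 1.008 = 6.048
  O: 2 × 15.999 = 31.998
Sum: 3×12.011 + 6×1.008 + 2×15.999 = 74.079 → 74.08 g/mol.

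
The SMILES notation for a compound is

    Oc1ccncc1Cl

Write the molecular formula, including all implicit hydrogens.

Walk through each heavy atom and fill implicit hydrogens from standard valence (C 4, N 3, O 2, S 2, halogen 1); for lowercase aromatic atoms, an aromatic c carries 1 H when it has two neighbours and 0 H with three, and aromatic n carries 0 H:
  atom 1: O, bond orders sum to 1 (valence 2) → 1 H
  atom 2: aromatic c, 3 neighbours → 0 H
  atom 3: aromatic c, 2 neighbours → 1 H
  atom 4: aromatic c, 2 neighbours → 1 H
  atom 5: aromatic n, 2 neighbours → 0 H
  atom 6: aromatic c, 2 neighbours → 1 H
  atom 7: aromatic c, 3 neighbours → 0 H
  atom 8: Cl (halogen, monovalent) → 0 H
Totals → C:5, H:4, Cl:1, N:1, O:1.
In Hill order: C5H4ClNO.

C5H4ClNO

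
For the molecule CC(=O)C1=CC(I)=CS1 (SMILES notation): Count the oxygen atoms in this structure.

Scan the SMILES for O atoms (remember two-letter symbols like Cl and Br are single atoms).
Oxygen count: 1.

1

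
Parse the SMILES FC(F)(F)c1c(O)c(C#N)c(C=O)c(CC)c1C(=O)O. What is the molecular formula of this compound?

C12H8F3NO4

Walk through each heavy atom and fill implicit hydrogens from standard valence (C 4, N 3, O 2, S 2, halogen 1); for lowercase aromatic atoms, an aromatic c carries 1 H when it has two neighbours and 0 H with three, and aromatic n carries 0 H:
  atom 1: F (halogen, monovalent) → 0 H
  atom 2: C, bond orders sum to 4 (valence 4) → 0 H
  atom 3: F (halogen, monovalent) → 0 H
  atom 4: F (halogen, monovalent) → 0 H
  atom 5: aromatic c, 3 neighbours → 0 H
  atom 6: aromatic c, 3 neighbours → 0 H
  atom 7: O, bond orders sum to 1 (valence 2) → 1 H
  atom 8: aromatic c, 3 neighbours → 0 H
  atom 9: C, bond orders sum to 4 (valence 4) → 0 H
  atom 10: N, bond orders sum to 3 (valence 3) → 0 H
  atom 11: aromatic c, 3 neighbours → 0 H
  atom 12: C, bond orders sum to 3 (valence 4) → 1 H
  atom 13: O, bond orders sum to 2 (valence 2) → 0 H
  atom 14: aromatic c, 3 neighbours → 0 H
  atom 15: C, bond orders sum to 2 (valence 4) → 2 H
  atom 16: C, bond orders sum to 1 (valence 4) → 3 H
  atom 17: aromatic c, 3 neighbours → 0 H
  atom 18: C, bond orders sum to 4 (valence 4) → 0 H
  atom 19: O, bond orders sum to 2 (valence 2) → 0 H
  atom 20: O, bond orders sum to 1 (valence 2) → 1 H
Totals → C:12, H:8, F:3, N:1, O:4.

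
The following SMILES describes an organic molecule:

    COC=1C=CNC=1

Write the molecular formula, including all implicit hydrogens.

C5H7NO

Walk through each heavy atom and fill implicit hydrogens from standard valence (C 4, N 3, O 2, S 2, halogen 1):
  atom 1: C, bond orders sum to 1 (valence 4) → 3 H
  atom 2: O, bond orders sum to 2 (valence 2) → 0 H
  atom 3: C, bond orders sum to 4 (valence 4) → 0 H
  atom 4: C, bond orders sum to 3 (valence 4) → 1 H
  atom 5: C, bond orders sum to 3 (valence 4) → 1 H
  atom 6: N, bond orders sum to 2 (valence 3) → 1 H
  atom 7: C, bond orders sum to 3 (valence 4) → 1 H
Totals → C:5, H:7, N:1, O:1.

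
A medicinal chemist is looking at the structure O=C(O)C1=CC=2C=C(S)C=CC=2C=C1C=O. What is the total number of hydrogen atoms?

Walk through each heavy atom and fill implicit hydrogens from standard valence (C 4, N 3, O 2, S 2, halogen 1):
  atom 1: O, bond orders sum to 2 (valence 2) → 0 H
  atom 2: C, bond orders sum to 4 (valence 4) → 0 H
  atom 3: O, bond orders sum to 1 (valence 2) → 1 H
  atom 4: C, bond orders sum to 4 (valence 4) → 0 H
  atom 5: C, bond orders sum to 3 (valence 4) → 1 H
  atom 6: C, bond orders sum to 4 (valence 4) → 0 H
  atom 7: C, bond orders sum to 3 (valence 4) → 1 H
  atom 8: C, bond orders sum to 4 (valence 4) → 0 H
  atom 9: S, bond orders sum to 1 (valence 2) → 1 H
  atom 10: C, bond orders sum to 3 (valence 4) → 1 H
  atom 11: C, bond orders sum to 3 (valence 4) → 1 H
  atom 12: C, bond orders sum to 4 (valence 4) → 0 H
  atom 13: C, bond orders sum to 3 (valence 4) → 1 H
  atom 14: C, bond orders sum to 4 (valence 4) → 0 H
  atom 15: C, bond orders sum to 3 (valence 4) → 1 H
  atom 16: O, bond orders sum to 2 (valence 2) → 0 H
Total hydrogens: 8.

8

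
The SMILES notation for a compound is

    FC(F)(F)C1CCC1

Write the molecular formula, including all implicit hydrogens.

Walk through each heavy atom and fill implicit hydrogens from standard valence (C 4, N 3, O 2, S 2, halogen 1):
  atom 1: F (halogen, monovalent) → 0 H
  atom 2: C, bond orders sum to 4 (valence 4) → 0 H
  atom 3: F (halogen, monovalent) → 0 H
  atom 4: F (halogen, monovalent) → 0 H
  atom 5: C, bond orders sum to 3 (valence 4) → 1 H
  atom 6: C, bond orders sum to 2 (valence 4) → 2 H
  atom 7: C, bond orders sum to 2 (valence 4) → 2 H
  atom 8: C, bond orders sum to 2 (valence 4) → 2 H
Totals → C:5, H:7, F:3.

C5H7F3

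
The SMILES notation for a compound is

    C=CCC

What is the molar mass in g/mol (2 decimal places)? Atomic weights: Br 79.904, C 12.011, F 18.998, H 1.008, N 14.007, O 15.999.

First, the molecular formula is C4H8 (counting implicit H from valence).
  C: 4 × 12.011 = 48.044
  H: 8 × 1.008 = 8.064
Sum: 4×12.011 + 8×1.008 = 56.108 → 56.11 g/mol.

56.11 g/mol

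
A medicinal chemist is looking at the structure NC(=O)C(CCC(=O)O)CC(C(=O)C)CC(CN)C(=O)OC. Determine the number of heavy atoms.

Every atom symbol written in the SMILES (organic subset) is one heavy atom; implicit H are not written.
Heavy atoms by element → C:14, N:2, O:6.
Total: 22.

22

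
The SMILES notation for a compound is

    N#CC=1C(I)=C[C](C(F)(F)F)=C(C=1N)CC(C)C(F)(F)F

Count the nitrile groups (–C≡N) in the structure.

The nitrile motif appears at heavy-atom position 2 in the SMILES.
Other groups present: 1 primary amine.
Nitrile count: 1.

1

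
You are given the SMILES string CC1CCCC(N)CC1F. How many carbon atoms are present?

Count every carbon token in the SMILES (each C, including those in ring-closure positions and inside branches).
Carbon count: 8.

8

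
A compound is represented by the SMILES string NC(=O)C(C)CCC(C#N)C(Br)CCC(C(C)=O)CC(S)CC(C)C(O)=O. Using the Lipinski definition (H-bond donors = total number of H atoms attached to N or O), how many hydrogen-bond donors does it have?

Donors: find every N or O and count the H atoms it carries.
  atom 1 (N): bond orders sum to 1 → 2 H
  atom 3 (O): bond orders sum to 2 → 0 H
  atom 10 (N): bond orders sum to 3 → 0 H
  atom 18 (O): bond orders sum to 2 → 0 H
  atom 26 (O): bond orders sum to 1 → 1 H
  atom 27 (O): bond orders sum to 2 → 0 H
Lipinski HBD = 3.

3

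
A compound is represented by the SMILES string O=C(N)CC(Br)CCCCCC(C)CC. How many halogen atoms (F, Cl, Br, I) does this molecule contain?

1

Halogen atoms appear at heavy-atom position 6 (1×Br).
Other groups present: 1 amide.
Halogen count: 1.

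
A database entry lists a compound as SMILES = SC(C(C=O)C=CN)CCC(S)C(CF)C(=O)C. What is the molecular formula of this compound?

Walk through each heavy atom and fill implicit hydrogens from standard valence (C 4, N 3, O 2, S 2, halogen 1):
  atom 1: S, bond orders sum to 1 (valence 2) → 1 H
  atom 2: C, bond orders sum to 3 (valence 4) → 1 H
  atom 3: C, bond orders sum to 3 (valence 4) → 1 H
  atom 4: C, bond orders sum to 3 (valence 4) → 1 H
  atom 5: O, bond orders sum to 2 (valence 2) → 0 H
  atom 6: C, bond orders sum to 3 (valence 4) → 1 H
  atom 7: C, bond orders sum to 3 (valence 4) → 1 H
  atom 8: N, bond orders sum to 1 (valence 3) → 2 H
  atom 9: C, bond orders sum to 2 (valence 4) → 2 H
  atom 10: C, bond orders sum to 2 (valence 4) → 2 H
  atom 11: C, bond orders sum to 3 (valence 4) → 1 H
  atom 12: S, bond orders sum to 1 (valence 2) → 1 H
  atom 13: C, bond orders sum to 3 (valence 4) → 1 H
  atom 14: C, bond orders sum to 2 (valence 4) → 2 H
  atom 15: F (halogen, monovalent) → 0 H
  atom 16: C, bond orders sum to 4 (valence 4) → 0 H
  atom 17: O, bond orders sum to 2 (valence 2) → 0 H
  atom 18: C, bond orders sum to 1 (valence 4) → 3 H
Totals → C:12, H:20, F:1, N:1, O:2, S:2.
In Hill order: C12H20FNO2S2.

C12H20FNO2S2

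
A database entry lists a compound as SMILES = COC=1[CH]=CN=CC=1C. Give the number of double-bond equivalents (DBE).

4

Molecular formula: C7H9NO.
DoU = (2C + 2 + N − H − X) / 2, where X is the halogen count and O/S are ignored.
    = (2·7 + 2 + 1 − 9 − 0) / 2 = 8 / 2 = 4.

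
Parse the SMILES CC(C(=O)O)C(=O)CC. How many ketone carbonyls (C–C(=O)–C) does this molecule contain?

The ketone motif appears at heavy-atom position 6 in the SMILES.
Other groups present: 1 carboxylic acid.
Ketone count: 1.

1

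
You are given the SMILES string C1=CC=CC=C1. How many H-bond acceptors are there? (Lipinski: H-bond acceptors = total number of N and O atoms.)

N atoms: 0; O atoms: 0.
Lipinski HBA = 0 + 0 = 0.

0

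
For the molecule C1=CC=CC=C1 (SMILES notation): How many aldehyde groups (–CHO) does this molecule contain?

Scan the SMILES for the aldehyde motif — none present.

0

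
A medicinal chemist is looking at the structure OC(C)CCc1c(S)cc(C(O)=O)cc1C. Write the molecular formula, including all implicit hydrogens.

C12H16O3S

Walk through each heavy atom and fill implicit hydrogens from standard valence (C 4, N 3, O 2, S 2, halogen 1); for lowercase aromatic atoms, an aromatic c carries 1 H when it has two neighbours and 0 H with three, and aromatic n carries 0 H:
  atom 1: O, bond orders sum to 1 (valence 2) → 1 H
  atom 2: C, bond orders sum to 3 (valence 4) → 1 H
  atom 3: C, bond orders sum to 1 (valence 4) → 3 H
  atom 4: C, bond orders sum to 2 (valence 4) → 2 H
  atom 5: C, bond orders sum to 2 (valence 4) → 2 H
  atom 6: aromatic c, 3 neighbours → 0 H
  atom 7: aromatic c, 3 neighbours → 0 H
  atom 8: S, bond orders sum to 1 (valence 2) → 1 H
  atom 9: aromatic c, 2 neighbours → 1 H
  atom 10: aromatic c, 3 neighbours → 0 H
  atom 11: C, bond orders sum to 4 (valence 4) → 0 H
  atom 12: O, bond orders sum to 1 (valence 2) → 1 H
  atom 13: O, bond orders sum to 2 (valence 2) → 0 H
  atom 14: aromatic c, 2 neighbours → 1 H
  atom 15: aromatic c, 3 neighbours → 0 H
  atom 16: C, bond orders sum to 1 (valence 4) → 3 H
Totals → C:12, H:16, O:3, S:1.
In Hill order: C12H16O3S.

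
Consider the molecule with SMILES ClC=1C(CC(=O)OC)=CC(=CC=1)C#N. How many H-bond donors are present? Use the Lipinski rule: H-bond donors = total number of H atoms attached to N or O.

0

Donors: find every N or O and count the H atoms it carries.
  atom 6 (O): bond orders sum to 2 → 0 H
  atom 7 (O): bond orders sum to 2 → 0 H
  atom 14 (N): bond orders sum to 3 → 0 H
Lipinski HBD = 0.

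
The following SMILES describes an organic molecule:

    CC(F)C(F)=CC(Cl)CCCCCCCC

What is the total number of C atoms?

Count every carbon token in the SMILES (each C, including those in ring-closure positions and inside branches).
Carbon count: 13.

13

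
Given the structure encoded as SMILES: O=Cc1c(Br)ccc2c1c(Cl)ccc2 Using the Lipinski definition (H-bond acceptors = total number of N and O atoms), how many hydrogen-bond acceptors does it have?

N atoms: 0; O atoms: 1.
Lipinski HBA = 0 + 1 = 1.

1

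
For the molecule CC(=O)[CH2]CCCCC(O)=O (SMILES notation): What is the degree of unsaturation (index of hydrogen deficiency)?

2

Degree of unsaturation = (number of rings) + (number of π bonds).
Ring closures in the SMILES: 0.
π bonds: 2 double bonds (each 1 DoU) → 2 DoU from unsaturation.
Total DoU = 0 + 2 = 2.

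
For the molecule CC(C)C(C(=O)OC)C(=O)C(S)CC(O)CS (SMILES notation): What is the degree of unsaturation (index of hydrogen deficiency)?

2

Degree of unsaturation = (number of rings) + (number of π bonds).
Ring closures in the SMILES: 0.
π bonds: 2 double bonds (each 1 DoU) → 2 DoU from unsaturation.
Total DoU = 0 + 2 = 2.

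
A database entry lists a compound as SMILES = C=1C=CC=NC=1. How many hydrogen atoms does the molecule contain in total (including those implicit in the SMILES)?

5

Walk through each heavy atom and fill implicit hydrogens from standard valence (C 4, N 3, O 2, S 2, halogen 1):
  atom 1: C, bond orders sum to 3 (valence 4) → 1 H
  atom 2: C, bond orders sum to 3 (valence 4) → 1 H
  atom 3: C, bond orders sum to 3 (valence 4) → 1 H
  atom 4: C, bond orders sum to 3 (valence 4) → 1 H
  atom 5: N, bond orders sum to 3 (valence 3) → 0 H
  atom 6: C, bond orders sum to 3 (valence 4) → 1 H
Total hydrogens: 5.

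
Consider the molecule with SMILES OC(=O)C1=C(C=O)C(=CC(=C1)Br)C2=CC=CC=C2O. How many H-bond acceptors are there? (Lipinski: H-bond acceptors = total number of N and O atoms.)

N atoms: 0; O atoms: 4.
Lipinski HBA = 0 + 4 = 4.

4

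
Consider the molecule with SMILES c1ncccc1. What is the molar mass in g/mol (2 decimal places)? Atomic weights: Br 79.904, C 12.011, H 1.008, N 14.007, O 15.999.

First, the molecular formula is C5H5N (counting implicit H from valence).
  C: 5 × 12.011 = 60.055
  H: 5 × 1.008 = 5.040
  N: 1 × 14.007 = 14.007
Sum: 5×12.011 + 5×1.008 + 1×14.007 = 79.102 → 79.10 g/mol.

79.10 g/mol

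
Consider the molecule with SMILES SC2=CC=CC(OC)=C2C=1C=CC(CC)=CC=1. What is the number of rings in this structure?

In SMILES, each pair of matching ring-closure digits denotes one ring-closing bond; the number of such bonds equals the number of independent rings.
Ring-closure bonds here: 2.

2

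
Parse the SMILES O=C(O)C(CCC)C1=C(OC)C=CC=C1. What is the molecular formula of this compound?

Walk through each heavy atom and fill implicit hydrogens from standard valence (C 4, N 3, O 2, S 2, halogen 1):
  atom 1: O, bond orders sum to 2 (valence 2) → 0 H
  atom 2: C, bond orders sum to 4 (valence 4) → 0 H
  atom 3: O, bond orders sum to 1 (valence 2) → 1 H
  atom 4: C, bond orders sum to 3 (valence 4) → 1 H
  atom 5: C, bond orders sum to 2 (valence 4) → 2 H
  atom 6: C, bond orders sum to 2 (valence 4) → 2 H
  atom 7: C, bond orders sum to 1 (valence 4) → 3 H
  atom 8: C, bond orders sum to 4 (valence 4) → 0 H
  atom 9: C, bond orders sum to 4 (valence 4) → 0 H
  atom 10: O, bond orders sum to 2 (valence 2) → 0 H
  atom 11: C, bond orders sum to 1 (valence 4) → 3 H
  atom 12: C, bond orders sum to 3 (valence 4) → 1 H
  atom 13: C, bond orders sum to 3 (valence 4) → 1 H
  atom 14: C, bond orders sum to 3 (valence 4) → 1 H
  atom 15: C, bond orders sum to 3 (valence 4) → 1 H
Totals → C:12, H:16, O:3.

C12H16O3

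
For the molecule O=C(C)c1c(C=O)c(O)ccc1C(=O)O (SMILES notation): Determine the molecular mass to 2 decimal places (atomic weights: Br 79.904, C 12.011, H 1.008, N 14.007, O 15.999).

208.17 g/mol

First, the molecular formula is C10H8O5 (counting implicit H from valence).
  C: 10 × 12.011 = 120.110
  H: 8 × 1.008 = 8.064
  O: 5 × 15.999 = 79.995
Sum: 10×12.011 + 8×1.008 + 5×15.999 = 208.169 → 208.17 g/mol.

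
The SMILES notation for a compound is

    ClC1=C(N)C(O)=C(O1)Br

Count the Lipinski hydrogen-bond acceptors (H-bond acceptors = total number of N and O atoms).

N atoms: 1; O atoms: 2.
Lipinski HBA = 1 + 2 = 3.

3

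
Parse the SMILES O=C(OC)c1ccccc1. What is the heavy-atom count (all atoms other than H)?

10

Every atom symbol written in the SMILES (organic subset) is one heavy atom; implicit H are not written.
Heavy atoms by element → C:8, O:2.
Total: 10.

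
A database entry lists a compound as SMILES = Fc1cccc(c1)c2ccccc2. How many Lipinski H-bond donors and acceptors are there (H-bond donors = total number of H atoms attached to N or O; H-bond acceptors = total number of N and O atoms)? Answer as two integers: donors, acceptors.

0, 0

Donors: find every N or O and count the H atoms it carries.
  (no N or O atoms present)
Lipinski HBD = 0.
Acceptors: N atoms = 0, O atoms = 0 → HBA = 0.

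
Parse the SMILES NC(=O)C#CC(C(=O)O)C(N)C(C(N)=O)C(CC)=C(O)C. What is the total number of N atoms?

3

Scan the SMILES for N atoms (remember two-letter symbols like Cl and Br are single atoms).
Nitrogen count: 3.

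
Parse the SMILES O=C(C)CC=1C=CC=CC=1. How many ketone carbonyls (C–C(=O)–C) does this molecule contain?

1

The ketone motif appears at heavy-atom position 2 in the SMILES.
Ketone count: 1.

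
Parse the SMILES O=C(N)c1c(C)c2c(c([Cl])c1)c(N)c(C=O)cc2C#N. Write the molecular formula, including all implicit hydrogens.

Walk through each heavy atom and fill implicit hydrogens from standard valence (C 4, N 3, O 2, S 2, halogen 1); for lowercase aromatic atoms, an aromatic c carries 1 H when it has two neighbours and 0 H with three, and aromatic n carries 0 H:
  atom 1: O, bond orders sum to 2 (valence 2) → 0 H
  atom 2: C, bond orders sum to 4 (valence 4) → 0 H
  atom 3: N, bond orders sum to 1 (valence 3) → 2 H
  atom 4: aromatic c, 3 neighbours → 0 H
  atom 5: aromatic c, 3 neighbours → 0 H
  atom 6: C, bond orders sum to 1 (valence 4) → 3 H
  atom 7: aromatic c, 3 neighbours → 0 H
  atom 8: aromatic c, 3 neighbours → 0 H
  atom 9: aromatic c, 3 neighbours → 0 H
  atom 10: Cl with explicit H count 0
  atom 11: aromatic c, 2 neighbours → 1 H
  atom 12: aromatic c, 3 neighbours → 0 H
  atom 13: N, bond orders sum to 1 (valence 3) → 2 H
  atom 14: aromatic c, 3 neighbours → 0 H
  atom 15: C, bond orders sum to 3 (valence 4) → 1 H
  atom 16: O, bond orders sum to 2 (valence 2) → 0 H
  atom 17: aromatic c, 2 neighbours → 1 H
  atom 18: aromatic c, 3 neighbours → 0 H
  atom 19: C, bond orders sum to 4 (valence 4) → 0 H
  atom 20: N, bond orders sum to 3 (valence 3) → 0 H
Totals → C:14, H:10, Cl:1, N:3, O:2.

C14H10ClN3O2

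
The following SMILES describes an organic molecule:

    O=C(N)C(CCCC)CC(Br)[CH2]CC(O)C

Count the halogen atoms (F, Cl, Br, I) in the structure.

1

Halogen atoms appear at heavy-atom position 11 (1×Br).
Other groups present: 1 amide, 1 hydroxyl.
Halogen count: 1.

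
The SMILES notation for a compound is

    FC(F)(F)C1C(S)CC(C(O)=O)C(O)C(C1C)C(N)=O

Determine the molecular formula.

C11H16F3NO4S

Walk through each heavy atom and fill implicit hydrogens from standard valence (C 4, N 3, O 2, S 2, halogen 1):
  atom 1: F (halogen, monovalent) → 0 H
  atom 2: C, bond orders sum to 4 (valence 4) → 0 H
  atom 3: F (halogen, monovalent) → 0 H
  atom 4: F (halogen, monovalent) → 0 H
  atom 5: C, bond orders sum to 3 (valence 4) → 1 H
  atom 6: C, bond orders sum to 3 (valence 4) → 1 H
  atom 7: S, bond orders sum to 1 (valence 2) → 1 H
  atom 8: C, bond orders sum to 2 (valence 4) → 2 H
  atom 9: C, bond orders sum to 3 (valence 4) → 1 H
  atom 10: C, bond orders sum to 4 (valence 4) → 0 H
  atom 11: O, bond orders sum to 1 (valence 2) → 1 H
  atom 12: O, bond orders sum to 2 (valence 2) → 0 H
  atom 13: C, bond orders sum to 3 (valence 4) → 1 H
  atom 14: O, bond orders sum to 1 (valence 2) → 1 H
  atom 15: C, bond orders sum to 3 (valence 4) → 1 H
  atom 16: C, bond orders sum to 3 (valence 4) → 1 H
  atom 17: C, bond orders sum to 1 (valence 4) → 3 H
  atom 18: C, bond orders sum to 4 (valence 4) → 0 H
  atom 19: N, bond orders sum to 1 (valence 3) → 2 H
  atom 20: O, bond orders sum to 2 (valence 2) → 0 H
Totals → C:11, H:16, F:3, N:1, O:4, S:1.
In Hill order: C11H16F3NO4S.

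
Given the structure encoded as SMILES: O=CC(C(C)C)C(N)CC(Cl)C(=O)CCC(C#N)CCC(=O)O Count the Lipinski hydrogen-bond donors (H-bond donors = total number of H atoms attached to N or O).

Donors: find every N or O and count the H atoms it carries.
  atom 1 (O): bond orders sum to 2 → 0 H
  atom 8 (N): bond orders sum to 1 → 2 H
  atom 13 (O): bond orders sum to 2 → 0 H
  atom 18 (N): bond orders sum to 3 → 0 H
  atom 22 (O): bond orders sum to 2 → 0 H
  atom 23 (O): bond orders sum to 1 → 1 H
Lipinski HBD = 3.

3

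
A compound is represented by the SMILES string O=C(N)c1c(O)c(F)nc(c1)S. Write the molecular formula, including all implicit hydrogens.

Walk through each heavy atom and fill implicit hydrogens from standard valence (C 4, N 3, O 2, S 2, halogen 1); for lowercase aromatic atoms, an aromatic c carries 1 H when it has two neighbours and 0 H with three, and aromatic n carries 0 H:
  atom 1: O, bond orders sum to 2 (valence 2) → 0 H
  atom 2: C, bond orders sum to 4 (valence 4) → 0 H
  atom 3: N, bond orders sum to 1 (valence 3) → 2 H
  atom 4: aromatic c, 3 neighbours → 0 H
  atom 5: aromatic c, 3 neighbours → 0 H
  atom 6: O, bond orders sum to 1 (valence 2) → 1 H
  atom 7: aromatic c, 3 neighbours → 0 H
  atom 8: F (halogen, monovalent) → 0 H
  atom 9: aromatic n, 2 neighbours → 0 H
  atom 10: aromatic c, 3 neighbours → 0 H
  atom 11: aromatic c, 2 neighbours → 1 H
  atom 12: S, bond orders sum to 1 (valence 2) → 1 H
Totals → C:6, H:5, F:1, N:2, O:2, S:1.

C6H5FN2O2S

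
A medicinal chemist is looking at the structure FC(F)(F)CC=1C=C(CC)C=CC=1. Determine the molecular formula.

C10H11F3

Walk through each heavy atom and fill implicit hydrogens from standard valence (C 4, N 3, O 2, S 2, halogen 1):
  atom 1: F (halogen, monovalent) → 0 H
  atom 2: C, bond orders sum to 4 (valence 4) → 0 H
  atom 3: F (halogen, monovalent) → 0 H
  atom 4: F (halogen, monovalent) → 0 H
  atom 5: C, bond orders sum to 2 (valence 4) → 2 H
  atom 6: C, bond orders sum to 4 (valence 4) → 0 H
  atom 7: C, bond orders sum to 3 (valence 4) → 1 H
  atom 8: C, bond orders sum to 4 (valence 4) → 0 H
  atom 9: C, bond orders sum to 2 (valence 4) → 2 H
  atom 10: C, bond orders sum to 1 (valence 4) → 3 H
  atom 11: C, bond orders sum to 3 (valence 4) → 1 H
  atom 12: C, bond orders sum to 3 (valence 4) → 1 H
  atom 13: C, bond orders sum to 3 (valence 4) → 1 H
Totals → C:10, H:11, F:3.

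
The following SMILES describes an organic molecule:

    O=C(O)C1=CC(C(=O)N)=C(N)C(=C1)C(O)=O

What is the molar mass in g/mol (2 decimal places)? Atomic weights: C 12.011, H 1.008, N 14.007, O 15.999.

First, the molecular formula is C9H8N2O5 (counting implicit H from valence).
  C: 9 × 12.011 = 108.099
  H: 8 × 1.008 = 8.064
  N: 2 × 14.007 = 28.014
  O: 5 × 15.999 = 79.995
Sum: 9×12.011 + 8×1.008 + 2×14.007 + 5×15.999 = 224.172 → 224.17 g/mol.

224.17 g/mol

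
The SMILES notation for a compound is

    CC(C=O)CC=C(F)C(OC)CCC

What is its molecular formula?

Walk through each heavy atom and fill implicit hydrogens from standard valence (C 4, N 3, O 2, S 2, halogen 1):
  atom 1: C, bond orders sum to 1 (valence 4) → 3 H
  atom 2: C, bond orders sum to 3 (valence 4) → 1 H
  atom 3: C, bond orders sum to 3 (valence 4) → 1 H
  atom 4: O, bond orders sum to 2 (valence 2) → 0 H
  atom 5: C, bond orders sum to 2 (valence 4) → 2 H
  atom 6: C, bond orders sum to 3 (valence 4) → 1 H
  atom 7: C, bond orders sum to 4 (valence 4) → 0 H
  atom 8: F (halogen, monovalent) → 0 H
  atom 9: C, bond orders sum to 3 (valence 4) → 1 H
  atom 10: O, bond orders sum to 2 (valence 2) → 0 H
  atom 11: C, bond orders sum to 1 (valence 4) → 3 H
  atom 12: C, bond orders sum to 2 (valence 4) → 2 H
  atom 13: C, bond orders sum to 2 (valence 4) → 2 H
  atom 14: C, bond orders sum to 1 (valence 4) → 3 H
Totals → C:11, H:19, F:1, O:2.
In Hill order: C11H19FO2.

C11H19FO2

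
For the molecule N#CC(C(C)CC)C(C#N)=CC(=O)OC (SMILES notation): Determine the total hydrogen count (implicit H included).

14

Walk through each heavy atom and fill implicit hydrogens from standard valence (C 4, N 3, O 2, S 2, halogen 1):
  atom 1: N, bond orders sum to 3 (valence 3) → 0 H
  atom 2: C, bond orders sum to 4 (valence 4) → 0 H
  atom 3: C, bond orders sum to 3 (valence 4) → 1 H
  atom 4: C, bond orders sum to 3 (valence 4) → 1 H
  atom 5: C, bond orders sum to 1 (valence 4) → 3 H
  atom 6: C, bond orders sum to 2 (valence 4) → 2 H
  atom 7: C, bond orders sum to 1 (valence 4) → 3 H
  atom 8: C, bond orders sum to 4 (valence 4) → 0 H
  atom 9: C, bond orders sum to 4 (valence 4) → 0 H
  atom 10: N, bond orders sum to 3 (valence 3) → 0 H
  atom 11: C, bond orders sum to 3 (valence 4) → 1 H
  atom 12: C, bond orders sum to 4 (valence 4) → 0 H
  atom 13: O, bond orders sum to 2 (valence 2) → 0 H
  atom 14: O, bond orders sum to 2 (valence 2) → 0 H
  atom 15: C, bond orders sum to 1 (valence 4) → 3 H
Total hydrogens: 14.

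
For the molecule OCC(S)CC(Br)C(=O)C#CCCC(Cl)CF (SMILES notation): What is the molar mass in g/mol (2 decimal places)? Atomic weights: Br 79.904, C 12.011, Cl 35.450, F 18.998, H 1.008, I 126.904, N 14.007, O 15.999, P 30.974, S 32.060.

First, the molecular formula is C11H15BrClFO2S (counting implicit H from valence).
  Br: 1 × 79.904 = 79.904
  C: 11 × 12.011 = 132.121
  Cl: 1 × 35.450 = 35.450
  F: 1 × 18.998 = 18.998
  H: 15 × 1.008 = 15.120
  O: 2 × 15.999 = 31.998
  S: 1 × 32.060 = 32.060
Sum: 1×79.904 + 11×12.011 + 1×35.450 + 1×18.998 + 15×1.008 + 2×15.999 + 1×32.060 = 345.651 → 345.65 g/mol.

345.65 g/mol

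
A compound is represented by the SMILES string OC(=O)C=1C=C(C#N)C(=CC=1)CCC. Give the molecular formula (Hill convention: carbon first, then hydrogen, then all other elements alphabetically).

C11H11NO2

Walk through each heavy atom and fill implicit hydrogens from standard valence (C 4, N 3, O 2, S 2, halogen 1):
  atom 1: O, bond orders sum to 1 (valence 2) → 1 H
  atom 2: C, bond orders sum to 4 (valence 4) → 0 H
  atom 3: O, bond orders sum to 2 (valence 2) → 0 H
  atom 4: C, bond orders sum to 4 (valence 4) → 0 H
  atom 5: C, bond orders sum to 3 (valence 4) → 1 H
  atom 6: C, bond orders sum to 4 (valence 4) → 0 H
  atom 7: C, bond orders sum to 4 (valence 4) → 0 H
  atom 8: N, bond orders sum to 3 (valence 3) → 0 H
  atom 9: C, bond orders sum to 4 (valence 4) → 0 H
  atom 10: C, bond orders sum to 3 (valence 4) → 1 H
  atom 11: C, bond orders sum to 3 (valence 4) → 1 H
  atom 12: C, bond orders sum to 2 (valence 4) → 2 H
  atom 13: C, bond orders sum to 2 (valence 4) → 2 H
  atom 14: C, bond orders sum to 1 (valence 4) → 3 H
Totals → C:11, H:11, N:1, O:2.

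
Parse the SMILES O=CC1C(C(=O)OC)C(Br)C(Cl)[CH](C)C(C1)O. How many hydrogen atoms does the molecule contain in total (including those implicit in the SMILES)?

16

Walk through each heavy atom and fill implicit hydrogens from standard valence (C 4, N 3, O 2, S 2, halogen 1):
  atom 1: O, bond orders sum to 2 (valence 2) → 0 H
  atom 2: C, bond orders sum to 3 (valence 4) → 1 H
  atom 3: C, bond orders sum to 3 (valence 4) → 1 H
  atom 4: C, bond orders sum to 3 (valence 4) → 1 H
  atom 5: C, bond orders sum to 4 (valence 4) → 0 H
  atom 6: O, bond orders sum to 2 (valence 2) → 0 H
  atom 7: O, bond orders sum to 2 (valence 2) → 0 H
  atom 8: C, bond orders sum to 1 (valence 4) → 3 H
  atom 9: C, bond orders sum to 3 (valence 4) → 1 H
  atom 10: Br (halogen, monovalent) → 0 H
  atom 11: C, bond orders sum to 3 (valence 4) → 1 H
  atom 12: Cl (halogen, monovalent) → 0 H
  atom 13: C with explicit H count 1
  atom 14: C, bond orders sum to 1 (valence 4) → 3 H
  atom 15: C, bond orders sum to 3 (valence 4) → 1 H
  atom 16: C, bond orders sum to 2 (valence 4) → 2 H
  atom 17: O, bond orders sum to 1 (valence 2) → 1 H
Total hydrogens: 16.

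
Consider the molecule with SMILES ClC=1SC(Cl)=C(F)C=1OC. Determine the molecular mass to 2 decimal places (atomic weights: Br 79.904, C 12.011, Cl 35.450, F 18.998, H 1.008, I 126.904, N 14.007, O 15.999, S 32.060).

First, the molecular formula is C5H3Cl2FOS (counting implicit H from valence).
  C: 5 × 12.011 = 60.055
  Cl: 2 × 35.450 = 70.900
  F: 1 × 18.998 = 18.998
  H: 3 × 1.008 = 3.024
  O: 1 × 15.999 = 15.999
  S: 1 × 32.060 = 32.060
Sum: 5×12.011 + 2×35.450 + 1×18.998 + 3×1.008 + 1×15.999 + 1×32.060 = 201.036 → 201.04 g/mol.

201.04 g/mol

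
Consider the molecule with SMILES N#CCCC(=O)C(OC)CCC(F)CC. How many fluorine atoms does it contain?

1

Scan the SMILES for F atoms (remember two-letter symbols like Cl and Br are single atoms).
Fluorine count: 1.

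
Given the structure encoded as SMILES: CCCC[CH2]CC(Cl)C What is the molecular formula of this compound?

C8H17Cl

Walk through each heavy atom and fill implicit hydrogens from standard valence (C 4, N 3, O 2, S 2, halogen 1):
  atom 1: C, bond orders sum to 1 (valence 4) → 3 H
  atom 2: C, bond orders sum to 2 (valence 4) → 2 H
  atom 3: C, bond orders sum to 2 (valence 4) → 2 H
  atom 4: C, bond orders sum to 2 (valence 4) → 2 H
  atom 5: C with explicit H count 2
  atom 6: C, bond orders sum to 2 (valence 4) → 2 H
  atom 7: C, bond orders sum to 3 (valence 4) → 1 H
  atom 8: Cl (halogen, monovalent) → 0 H
  atom 9: C, bond orders sum to 1 (valence 4) → 3 H
Totals → C:8, H:17, Cl:1.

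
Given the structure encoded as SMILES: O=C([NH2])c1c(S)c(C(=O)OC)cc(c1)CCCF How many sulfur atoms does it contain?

1

Scan the SMILES for S atoms (remember two-letter symbols like Cl and Br are single atoms).
Sulfur count: 1.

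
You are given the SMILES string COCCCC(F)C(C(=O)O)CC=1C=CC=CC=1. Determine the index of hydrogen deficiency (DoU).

5

Degree of unsaturation = (number of rings) + (number of π bonds).
Ring closures in the SMILES: 1.
π bonds: 4 double bonds (each 1 DoU) → 4 DoU from unsaturation.
Total DoU = 1 + 4 = 5.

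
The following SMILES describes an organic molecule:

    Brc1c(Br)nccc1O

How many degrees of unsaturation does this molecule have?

Molecular formula: C5H3Br2NO.
DoU = (2C + 2 + N − H − X) / 2, where X is the halogen count and O/S are ignored.
    = (2·5 + 2 + 1 − 3 − 2) / 2 = 8 / 2 = 4.

4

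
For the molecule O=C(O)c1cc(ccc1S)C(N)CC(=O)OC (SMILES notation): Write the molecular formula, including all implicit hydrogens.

Walk through each heavy atom and fill implicit hydrogens from standard valence (C 4, N 3, O 2, S 2, halogen 1); for lowercase aromatic atoms, an aromatic c carries 1 H when it has two neighbours and 0 H with three, and aromatic n carries 0 H:
  atom 1: O, bond orders sum to 2 (valence 2) → 0 H
  atom 2: C, bond orders sum to 4 (valence 4) → 0 H
  atom 3: O, bond orders sum to 1 (valence 2) → 1 H
  atom 4: aromatic c, 3 neighbours → 0 H
  atom 5: aromatic c, 2 neighbours → 1 H
  atom 6: aromatic c, 3 neighbours → 0 H
  atom 7: aromatic c, 2 neighbours → 1 H
  atom 8: aromatic c, 2 neighbours → 1 H
  atom 9: aromatic c, 3 neighbours → 0 H
  atom 10: S, bond orders sum to 1 (valence 2) → 1 H
  atom 11: C, bond orders sum to 3 (valence 4) → 1 H
  atom 12: N, bond orders sum to 1 (valence 3) → 2 H
  atom 13: C, bond orders sum to 2 (valence 4) → 2 H
  atom 14: C, bond orders sum to 4 (valence 4) → 0 H
  atom 15: O, bond orders sum to 2 (valence 2) → 0 H
  atom 16: O, bond orders sum to 2 (valence 2) → 0 H
  atom 17: C, bond orders sum to 1 (valence 4) → 3 H
Totals → C:11, H:13, N:1, O:4, S:1.

C11H13NO4S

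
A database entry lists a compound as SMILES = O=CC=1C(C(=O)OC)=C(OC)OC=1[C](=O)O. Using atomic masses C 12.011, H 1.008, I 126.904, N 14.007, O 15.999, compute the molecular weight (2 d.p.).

228.16 g/mol

First, the molecular formula is C9H8O7 (counting implicit H from valence).
  C: 9 × 12.011 = 108.099
  H: 8 × 1.008 = 8.064
  O: 7 × 15.999 = 111.993
Sum: 9×12.011 + 8×1.008 + 7×15.999 = 228.156 → 228.16 g/mol.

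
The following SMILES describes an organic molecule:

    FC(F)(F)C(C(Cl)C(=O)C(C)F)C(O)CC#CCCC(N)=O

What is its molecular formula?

C13H16ClF4NO3

Walk through each heavy atom and fill implicit hydrogens from standard valence (C 4, N 3, O 2, S 2, halogen 1):
  atom 1: F (halogen, monovalent) → 0 H
  atom 2: C, bond orders sum to 4 (valence 4) → 0 H
  atom 3: F (halogen, monovalent) → 0 H
  atom 4: F (halogen, monovalent) → 0 H
  atom 5: C, bond orders sum to 3 (valence 4) → 1 H
  atom 6: C, bond orders sum to 3 (valence 4) → 1 H
  atom 7: Cl (halogen, monovalent) → 0 H
  atom 8: C, bond orders sum to 4 (valence 4) → 0 H
  atom 9: O, bond orders sum to 2 (valence 2) → 0 H
  atom 10: C, bond orders sum to 3 (valence 4) → 1 H
  atom 11: C, bond orders sum to 1 (valence 4) → 3 H
  atom 12: F (halogen, monovalent) → 0 H
  atom 13: C, bond orders sum to 3 (valence 4) → 1 H
  atom 14: O, bond orders sum to 1 (valence 2) → 1 H
  atom 15: C, bond orders sum to 2 (valence 4) → 2 H
  atom 16: C, bond orders sum to 4 (valence 4) → 0 H
  atom 17: C, bond orders sum to 4 (valence 4) → 0 H
  atom 18: C, bond orders sum to 2 (valence 4) → 2 H
  atom 19: C, bond orders sum to 2 (valence 4) → 2 H
  atom 20: C, bond orders sum to 4 (valence 4) → 0 H
  atom 21: N, bond orders sum to 1 (valence 3) → 2 H
  atom 22: O, bond orders sum to 2 (valence 2) → 0 H
Totals → C:13, H:16, Cl:1, F:4, N:1, O:3.
In Hill order: C13H16ClF4NO3.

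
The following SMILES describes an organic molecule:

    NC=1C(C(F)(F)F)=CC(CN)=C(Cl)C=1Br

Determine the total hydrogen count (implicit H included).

Walk through each heavy atom and fill implicit hydrogens from standard valence (C 4, N 3, O 2, S 2, halogen 1):
  atom 1: N, bond orders sum to 1 (valence 3) → 2 H
  atom 2: C, bond orders sum to 4 (valence 4) → 0 H
  atom 3: C, bond orders sum to 4 (valence 4) → 0 H
  atom 4: C, bond orders sum to 4 (valence 4) → 0 H
  atom 5: F (halogen, monovalent) → 0 H
  atom 6: F (halogen, monovalent) → 0 H
  atom 7: F (halogen, monovalent) → 0 H
  atom 8: C, bond orders sum to 3 (valence 4) → 1 H
  atom 9: C, bond orders sum to 4 (valence 4) → 0 H
  atom 10: C, bond orders sum to 2 (valence 4) → 2 H
  atom 11: N, bond orders sum to 1 (valence 3) → 2 H
  atom 12: C, bond orders sum to 4 (valence 4) → 0 H
  atom 13: Cl (halogen, monovalent) → 0 H
  atom 14: C, bond orders sum to 4 (valence 4) → 0 H
  atom 15: Br (halogen, monovalent) → 0 H
Total hydrogens: 7.

7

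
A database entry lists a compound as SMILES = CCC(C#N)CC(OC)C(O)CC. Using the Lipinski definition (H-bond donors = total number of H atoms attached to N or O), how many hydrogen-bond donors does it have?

Donors: find every N or O and count the H atoms it carries.
  atom 5 (N): bond orders sum to 3 → 0 H
  atom 8 (O): bond orders sum to 2 → 0 H
  atom 11 (O): bond orders sum to 1 → 1 H
Lipinski HBD = 1.

1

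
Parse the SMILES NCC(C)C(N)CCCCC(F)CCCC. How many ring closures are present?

0

In SMILES, each pair of matching ring-closure digits denotes one ring-closing bond; the number of such bonds equals the number of independent rings.
Ring-closure bonds here: 0.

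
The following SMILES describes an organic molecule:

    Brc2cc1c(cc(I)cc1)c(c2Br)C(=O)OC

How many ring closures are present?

In SMILES, each pair of matching ring-closure digits denotes one ring-closing bond; the number of such bonds equals the number of independent rings.
Ring-closure bonds here: 2.

2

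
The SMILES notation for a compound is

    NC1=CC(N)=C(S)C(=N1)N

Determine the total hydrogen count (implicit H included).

Walk through each heavy atom and fill implicit hydrogens from standard valence (C 4, N 3, O 2, S 2, halogen 1):
  atom 1: N, bond orders sum to 1 (valence 3) → 2 H
  atom 2: C, bond orders sum to 4 (valence 4) → 0 H
  atom 3: C, bond orders sum to 3 (valence 4) → 1 H
  atom 4: C, bond orders sum to 4 (valence 4) → 0 H
  atom 5: N, bond orders sum to 1 (valence 3) → 2 H
  atom 6: C, bond orders sum to 4 (valence 4) → 0 H
  atom 7: S, bond orders sum to 1 (valence 2) → 1 H
  atom 8: C, bond orders sum to 4 (valence 4) → 0 H
  atom 9: N, bond orders sum to 3 (valence 3) → 0 H
  atom 10: N, bond orders sum to 1 (valence 3) → 2 H
Total hydrogens: 8.

8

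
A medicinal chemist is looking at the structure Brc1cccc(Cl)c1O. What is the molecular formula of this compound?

Walk through each heavy atom and fill implicit hydrogens from standard valence (C 4, N 3, O 2, S 2, halogen 1); for lowercase aromatic atoms, an aromatic c carries 1 H when it has two neighbours and 0 H with three, and aromatic n carries 0 H:
  atom 1: Br (halogen, monovalent) → 0 H
  atom 2: aromatic c, 3 neighbours → 0 H
  atom 3: aromatic c, 2 neighbours → 1 H
  atom 4: aromatic c, 2 neighbours → 1 H
  atom 5: aromatic c, 2 neighbours → 1 H
  atom 6: aromatic c, 3 neighbours → 0 H
  atom 7: Cl (halogen, monovalent) → 0 H
  atom 8: aromatic c, 3 neighbours → 0 H
  atom 9: O, bond orders sum to 1 (valence 2) → 1 H
Totals → C:6, H:4, Br:1, Cl:1, O:1.
In Hill order: C6H4BrClO.

C6H4BrClO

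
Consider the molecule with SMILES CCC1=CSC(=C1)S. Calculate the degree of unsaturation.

3

Molecular formula: C6H8S2.
DoU = (2C + 2 + N − H − X) / 2, where X is the halogen count and O/S are ignored.
    = (2·6 + 2 + 0 − 8 − 0) / 2 = 6 / 2 = 3.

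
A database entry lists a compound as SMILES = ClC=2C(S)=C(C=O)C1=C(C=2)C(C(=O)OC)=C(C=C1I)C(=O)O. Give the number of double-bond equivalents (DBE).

Molecular formula: C14H8ClIO5S.
DoU = (2C + 2 + N − H − X) / 2, where X is the halogen count and O/S are ignored.
    = (2·14 + 2 + 0 − 8 − 2) / 2 = 20 / 2 = 10.

10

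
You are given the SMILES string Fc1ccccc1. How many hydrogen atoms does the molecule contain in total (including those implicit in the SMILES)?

Walk through each heavy atom and fill implicit hydrogens from standard valence (C 4, N 3, O 2, S 2, halogen 1); for lowercase aromatic atoms, an aromatic c carries 1 H when it has two neighbours and 0 H with three, and aromatic n carries 0 H:
  atom 1: F (halogen, monovalent) → 0 H
  atom 2: aromatic c, 3 neighbours → 0 H
  atom 3: aromatic c, 2 neighbours → 1 H
  atom 4: aromatic c, 2 neighbours → 1 H
  atom 5: aromatic c, 2 neighbours → 1 H
  atom 6: aromatic c, 2 neighbours → 1 H
  atom 7: aromatic c, 2 neighbours → 1 H
Total hydrogens: 5.

5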